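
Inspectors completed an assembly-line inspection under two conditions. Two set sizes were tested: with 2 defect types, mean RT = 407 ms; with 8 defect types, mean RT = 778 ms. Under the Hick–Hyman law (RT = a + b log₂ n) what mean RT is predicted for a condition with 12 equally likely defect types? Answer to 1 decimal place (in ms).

886.5 ms

RT is linear in log₂ n, so two points fix the line:
  b = (778 − 407) / (log₂ 8 − log₂ 2) = 371 / (3 − 1) = 185.500 ms/bit
  a = 407 − 185.500 × 1 = 221.500 ms
Then RT(12) = 221.500 + 185.500 × log₂ 12 = 221.500 + 185.500 × 3.5850 ≈ 886.511 ms.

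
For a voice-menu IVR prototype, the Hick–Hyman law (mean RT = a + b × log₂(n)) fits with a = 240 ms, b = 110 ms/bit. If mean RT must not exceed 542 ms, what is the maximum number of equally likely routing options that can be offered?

6

Information budget: (542 − 240)/110 = 2.7455 bits, so n ≤ 2^2.7455 = 6.706 → at most 6.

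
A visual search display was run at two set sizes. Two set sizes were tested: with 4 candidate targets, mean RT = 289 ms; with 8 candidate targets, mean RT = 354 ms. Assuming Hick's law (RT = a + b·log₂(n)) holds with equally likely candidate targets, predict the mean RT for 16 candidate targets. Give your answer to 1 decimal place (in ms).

With log₂ n on the abscissa the relation is linear; from the two conditions:
  b = (354 − 289) / (log₂ 8 − log₂ 4) = 65 / (3 − 2) = 65.000 ms/bit
  a = 289 − 65.000 × 2 = 159.000 ms
Then RT(16) = 159.000 + 65.000 × log₂ 16 = 159.000 + 65.000 × 4 ≈ 419.000 ms.

419.0 ms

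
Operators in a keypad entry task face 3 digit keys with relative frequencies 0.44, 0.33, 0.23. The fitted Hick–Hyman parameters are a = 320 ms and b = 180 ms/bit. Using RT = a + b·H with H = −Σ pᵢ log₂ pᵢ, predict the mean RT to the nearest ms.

Entropy contributions −pᵢ log₂ pᵢ: 0.5211, 0.5278, 0.4877; sum H = 1.5366 bits.
RT = a + bH = 320 + 180·1.5366 = 596.59 ms.

597 ms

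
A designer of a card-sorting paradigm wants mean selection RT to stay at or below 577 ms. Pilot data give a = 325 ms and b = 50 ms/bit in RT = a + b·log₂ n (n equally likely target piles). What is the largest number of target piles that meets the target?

32

Set 325 + 50·log₂ n ≤ 577 → log₂ n ≤ (577 − 325)/50 = 5.0400.
So n ≤ 2^5.0400 = 32.900; the largest integer n is 32.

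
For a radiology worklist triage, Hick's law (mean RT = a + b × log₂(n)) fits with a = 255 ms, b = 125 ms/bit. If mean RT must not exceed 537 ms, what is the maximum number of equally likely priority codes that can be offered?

Set 255 + 125·log₂ n ≤ 537 → log₂ n ≤ (537 − 255)/125 = 2.2560.
So n ≤ 2^2.2560 = 4.777; the largest integer n is 4.

4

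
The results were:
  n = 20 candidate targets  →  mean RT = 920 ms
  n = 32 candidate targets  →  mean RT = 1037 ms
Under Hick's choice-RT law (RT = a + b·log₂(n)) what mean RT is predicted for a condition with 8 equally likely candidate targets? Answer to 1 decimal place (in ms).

RT is linear in log₂ n, so two points fix the line:
  b = (1037 − 920) / (log₂ 32 − log₂ 20) = 117 / (5 − 4.3219) = 172.548 ms/bit
  a = 920 − 172.548 × 4.3219 = 174.260 ms
Then RT(8) = 174.260 + 172.548 × log₂ 8 = 174.260 + 172.548 × 3 ≈ 691.904 ms.

691.9 ms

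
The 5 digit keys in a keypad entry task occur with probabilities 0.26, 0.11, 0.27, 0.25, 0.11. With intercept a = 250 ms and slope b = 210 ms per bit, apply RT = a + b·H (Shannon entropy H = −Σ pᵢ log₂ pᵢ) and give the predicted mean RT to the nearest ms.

715 ms

Entropy contributions −pᵢ log₂ pᵢ: 0.5053, 0.3503, 0.5100, 0.5000, 0.3503; sum H = 2.2159 bits.
RT = a + bH = 250 + 210·2.2159 = 715.34 ms.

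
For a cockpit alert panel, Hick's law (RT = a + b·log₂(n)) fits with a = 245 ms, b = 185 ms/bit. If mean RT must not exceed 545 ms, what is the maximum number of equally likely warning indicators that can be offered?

185·log₂ n ≤ 545 − 245 = 300, giving log₂ n ≤ 1.6216 and n ≤ 3.077. The largest whole number is 3.

3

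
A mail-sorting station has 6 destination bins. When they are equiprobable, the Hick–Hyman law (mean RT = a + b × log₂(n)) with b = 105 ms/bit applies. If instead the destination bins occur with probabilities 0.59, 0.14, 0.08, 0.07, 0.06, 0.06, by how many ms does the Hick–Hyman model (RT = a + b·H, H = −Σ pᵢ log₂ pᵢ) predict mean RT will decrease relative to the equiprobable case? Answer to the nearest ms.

73 ms

The RT saving is b·ΔH. Equiprobable H₀ = log₂(6) = 2.5850 bits; with the given probabilities H = 1.8934 bits.
b·(H₀ − H) = 105 × (2.5850 − 1.8934) = 72.62 ms.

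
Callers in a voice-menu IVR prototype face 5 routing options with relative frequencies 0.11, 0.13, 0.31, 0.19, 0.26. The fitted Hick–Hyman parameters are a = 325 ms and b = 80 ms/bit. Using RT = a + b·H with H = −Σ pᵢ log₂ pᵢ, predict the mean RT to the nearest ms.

Entropy contributions −pᵢ log₂ pᵢ: 0.3503, 0.3826, 0.5238, 0.4552, 0.5053; sum H = 2.2172 bits.
RT = a + bH = 325 + 80·2.2172 = 502.38 ms.

502 ms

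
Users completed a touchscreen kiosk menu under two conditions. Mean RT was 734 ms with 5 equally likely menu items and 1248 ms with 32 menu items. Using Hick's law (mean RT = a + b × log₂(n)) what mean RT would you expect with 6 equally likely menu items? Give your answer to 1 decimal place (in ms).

784.5 ms

RT is linear in log₂ n, so two points fix the line:
  b = (1248 − 734) / (log₂ 32 − log₂ 5) = 514 / (5 − 2.3219) = 191.929 ms/bit
  a = 734 − 191.929 × 2.3219 = 288.354 ms
Then RT(6) = 288.354 + 191.929 × log₂ 6 = 288.354 + 191.929 × 2.5850 ≈ 784.484 ms.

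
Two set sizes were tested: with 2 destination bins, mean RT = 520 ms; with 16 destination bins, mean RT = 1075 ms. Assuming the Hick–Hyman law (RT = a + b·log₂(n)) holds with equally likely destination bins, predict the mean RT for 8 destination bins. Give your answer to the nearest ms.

890 ms

With log₂ n on the abscissa the relation is linear; from the two conditions:
  b = (1075 − 520) / (log₂ 16 − log₂ 2) = 555 / (4 − 1) = 185 ms/bit
  a = 520 − 185 × 1 = 335 ms
Then RT(8) = 335 + 185 × log₂ 8 = 335 + 185 × 3 ≈ 890.000 ms.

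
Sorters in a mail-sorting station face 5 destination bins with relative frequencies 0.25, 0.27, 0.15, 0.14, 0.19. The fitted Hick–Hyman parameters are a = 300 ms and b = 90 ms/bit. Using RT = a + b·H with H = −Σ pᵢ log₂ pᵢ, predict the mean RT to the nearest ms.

Entropy contributions −pᵢ log₂ pᵢ: 0.5000, 0.5100, 0.4105, 0.3971, 0.4552; sum H = 2.2729 bits.
RT = a + bH = 300 + 90·2.2729 = 504.56 ms.

505 ms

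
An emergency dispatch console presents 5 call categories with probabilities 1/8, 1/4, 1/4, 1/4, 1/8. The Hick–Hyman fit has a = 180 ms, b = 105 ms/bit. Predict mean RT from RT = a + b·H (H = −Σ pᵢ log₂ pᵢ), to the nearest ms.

H = −Σ pᵢ log₂ pᵢ = 0.125·3 + 0.25·2 + 0.25·2 + 0.25·2 + 0.125·3 = 2.250 bits.
RT = 180 + 105 × 2.250 = 416.25 ms.

416 ms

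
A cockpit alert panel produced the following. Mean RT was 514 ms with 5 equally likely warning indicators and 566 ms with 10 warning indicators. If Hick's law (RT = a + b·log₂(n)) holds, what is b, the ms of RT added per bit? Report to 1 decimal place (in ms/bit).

52.0 ms/bit

Slope: b = (566 − 514) / (log₂ 10 − log₂ 5) = 52/1.0000 = 52.000 ms/bit.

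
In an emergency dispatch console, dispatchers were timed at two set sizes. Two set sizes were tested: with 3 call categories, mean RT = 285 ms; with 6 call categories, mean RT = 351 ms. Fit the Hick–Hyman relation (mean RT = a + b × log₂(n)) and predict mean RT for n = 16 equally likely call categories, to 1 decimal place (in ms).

444.4 ms

Fit slope and intercept:
  b = (351 − 285) / (log₂ 6 − log₂ 3) = 66 / (2.5850 − 1.5850) = 66.000 ms/bit
  a = 285 − 66.000 × 1.5850 = 180.392 ms
Then RT(16) = 180.392 + 66.000 × log₂ 16 = 180.392 + 66.000 × 4 ≈ 444.392 ms.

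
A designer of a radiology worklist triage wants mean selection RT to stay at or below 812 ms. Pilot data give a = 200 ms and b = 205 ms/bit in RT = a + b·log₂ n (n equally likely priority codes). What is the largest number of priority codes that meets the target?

7

Information budget: (812 − 200)/205 = 2.9854 bits, so n ≤ 2^2.9854 = 7.919 → at most 7.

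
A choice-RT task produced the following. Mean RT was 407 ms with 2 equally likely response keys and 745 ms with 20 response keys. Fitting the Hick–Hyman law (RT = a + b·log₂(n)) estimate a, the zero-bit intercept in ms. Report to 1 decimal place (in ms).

b = (RT₂ − RT₁)/(log₂ n₂ − log₂ n₁) = (745 − 407)/(4.3219 − 1) = 101.748 ms/bit.
Intercept: a = 407 − 101.748·log₂(2) = 305.252 ms.

305.3 ms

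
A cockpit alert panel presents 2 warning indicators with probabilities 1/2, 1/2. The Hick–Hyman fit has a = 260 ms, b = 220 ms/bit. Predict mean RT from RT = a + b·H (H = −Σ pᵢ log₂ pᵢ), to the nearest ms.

Each term −pᵢ log₂ pᵢ: 0.5·1 + 0.5·1; summed, H = 1.000 bits.
Mean RT = a + bH = 260 + 220·1.000 = 480.00 ms.

480 ms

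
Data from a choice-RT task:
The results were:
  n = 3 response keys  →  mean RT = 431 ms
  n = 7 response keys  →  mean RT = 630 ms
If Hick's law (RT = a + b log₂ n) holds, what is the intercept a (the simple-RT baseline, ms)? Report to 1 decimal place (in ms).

The slope on a log₂ axis is (630 − 431) / (2.8074 − 1.5850) = 162.796 ms/bit.
Intercept: a = 431 − 162.796·log₂(3) = 172.975 ms.

173.0 ms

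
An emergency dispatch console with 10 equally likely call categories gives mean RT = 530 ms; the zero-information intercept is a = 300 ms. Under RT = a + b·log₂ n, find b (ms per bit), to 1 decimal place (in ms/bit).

69.2 ms/bit

b = (530 − 300) / log₂(10) = 230 / 3.3219 = 69.237 ms/bit.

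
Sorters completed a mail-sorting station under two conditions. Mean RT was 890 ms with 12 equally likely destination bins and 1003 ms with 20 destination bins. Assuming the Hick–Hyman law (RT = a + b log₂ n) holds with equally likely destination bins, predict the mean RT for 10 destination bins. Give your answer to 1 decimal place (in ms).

849.7 ms

Fit slope and intercept:
  b = (1003 − 890) / (log₂ 20 − log₂ 12) = 113 / (4.3219 − 3.5850) = 153.331 ms/bit
  a = 890 − 153.331 × 3.5850 = 340.313 ms
Then RT(10) = 340.313 + 153.331 × log₂ 10 = 340.313 + 153.331 × 3.3219 ≈ 849.669 ms.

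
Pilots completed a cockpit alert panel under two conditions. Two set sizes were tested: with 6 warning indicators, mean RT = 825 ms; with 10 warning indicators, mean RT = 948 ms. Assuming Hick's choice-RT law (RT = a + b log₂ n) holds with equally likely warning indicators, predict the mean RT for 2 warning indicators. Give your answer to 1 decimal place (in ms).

560.5 ms

Solve the two-equation system in a and b:
  b = (948 − 825) / (log₂ 10 − log₂ 6) = 123 / (3.3219 − 2.5850) = 166.901 ms/bit
  a = 825 − 166.901 × 2.5850 = 393.568 ms
Then RT(2) = 393.568 + 166.901 × log₂ 2 = 393.568 + 166.901 × 1 ≈ 560.469 ms.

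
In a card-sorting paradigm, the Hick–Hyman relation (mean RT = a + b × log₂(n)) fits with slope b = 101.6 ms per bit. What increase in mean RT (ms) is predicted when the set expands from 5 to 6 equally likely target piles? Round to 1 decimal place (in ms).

ΔRT = (a + b log₂ n₂) − (a + b log₂ n₁) = b·(log₂ n₂ − log₂ n₁).
log₂(6) − log₂(5) = 2.5850 − 2.3219 = 0.2630.
ΔRT = 101.6 × 0.2630 = 26.724 ms.

26.7 ms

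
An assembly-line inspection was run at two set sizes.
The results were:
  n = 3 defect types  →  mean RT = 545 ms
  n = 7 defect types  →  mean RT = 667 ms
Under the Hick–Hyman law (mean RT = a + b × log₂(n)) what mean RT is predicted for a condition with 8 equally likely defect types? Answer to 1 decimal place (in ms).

686.2 ms

With log₂ n on the abscissa the relation is linear; from the two conditions:
  b = (667 − 545) / (log₂ 7 − log₂ 3) = 122 / (2.8074 − 1.5850) = 99.804 ms/bit
  a = 545 − 99.804 × 1.5850 = 386.814 ms
Then RT(8) = 386.814 + 99.804 × log₂ 8 = 386.814 + 99.804 × 3 ≈ 686.227 ms.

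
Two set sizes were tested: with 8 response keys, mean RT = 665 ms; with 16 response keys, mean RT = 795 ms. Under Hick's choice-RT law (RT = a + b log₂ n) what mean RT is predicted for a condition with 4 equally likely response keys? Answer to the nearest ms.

535 ms

Fit slope and intercept:
  b = (795 − 665) / (log₂ 16 − log₂ 8) = 130 / (4 − 3) = 130 ms/bit
  a = 665 − 130 × 3 = 275 ms
Then RT(4) = 275 + 130 × log₂ 4 = 275 + 130 × 2 ≈ 535.000 ms.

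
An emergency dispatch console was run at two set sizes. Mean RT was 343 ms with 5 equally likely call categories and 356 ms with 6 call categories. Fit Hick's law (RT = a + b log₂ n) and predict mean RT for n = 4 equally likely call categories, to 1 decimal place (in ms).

Solve the two-equation system in a and b:
  b = (356 − 343) / (log₂ 6 − log₂ 5) = 13 / (2.5850 − 2.3219) = 49.423 ms/bit
  a = 343 − 49.423 × 2.3219 = 228.243 ms
Then RT(4) = 228.243 + 49.423 × log₂ 4 = 228.243 + 49.423 × 2 ≈ 327.089 ms.

327.1 ms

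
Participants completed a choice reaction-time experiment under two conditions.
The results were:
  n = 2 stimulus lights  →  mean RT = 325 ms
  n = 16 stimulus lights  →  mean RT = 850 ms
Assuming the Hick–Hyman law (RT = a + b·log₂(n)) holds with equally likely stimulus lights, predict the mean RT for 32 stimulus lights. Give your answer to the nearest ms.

1025 ms

RT is linear in log₂ n, so two points fix the line:
  b = (850 − 325) / (log₂ 16 − log₂ 2) = 525 / (4 − 1) = 175 ms/bit
  a = 325 − 175 × 1 = 150 ms
Then RT(32) = 150 + 175 × log₂ 32 = 150 + 175 × 5 ≈ 1025.000 ms.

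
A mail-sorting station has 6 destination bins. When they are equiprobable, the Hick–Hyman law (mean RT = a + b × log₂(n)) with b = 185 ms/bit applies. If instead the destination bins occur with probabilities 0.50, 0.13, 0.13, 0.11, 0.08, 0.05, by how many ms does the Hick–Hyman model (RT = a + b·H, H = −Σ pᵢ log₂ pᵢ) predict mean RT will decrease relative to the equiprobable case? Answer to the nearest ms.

Equiprobable entropy H₀ = log₂ 6 = 2.5850 bits.
Skewed entropy H = −Σ pᵢ log₂ pᵢ = 2.1232 bits.
ΔRT = b·(H₀ − H) = 185 × 0.4618 = 85.43 ms.

85 ms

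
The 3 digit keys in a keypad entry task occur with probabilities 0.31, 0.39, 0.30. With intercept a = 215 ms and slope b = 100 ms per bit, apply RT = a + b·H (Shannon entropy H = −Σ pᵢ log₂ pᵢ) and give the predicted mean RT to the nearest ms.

372 ms

H = 0.31·log₂(1/0.31) + 0.39·log₂(1/0.39) + 0.30·log₂(1/0.30) = 1.5747 bits.
RT = 215 + 100 × 1.5747 = 372.47 ms.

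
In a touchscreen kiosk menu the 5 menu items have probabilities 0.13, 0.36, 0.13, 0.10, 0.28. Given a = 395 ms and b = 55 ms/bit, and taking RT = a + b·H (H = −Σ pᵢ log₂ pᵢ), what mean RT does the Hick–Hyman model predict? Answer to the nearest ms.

513 ms

Entropy contributions −pᵢ log₂ pᵢ: 0.3826, 0.5306, 0.3826, 0.3322, 0.5142; sum H = 2.1423 bits.
RT = a + bH = 395 + 55·2.1423 = 512.83 ms.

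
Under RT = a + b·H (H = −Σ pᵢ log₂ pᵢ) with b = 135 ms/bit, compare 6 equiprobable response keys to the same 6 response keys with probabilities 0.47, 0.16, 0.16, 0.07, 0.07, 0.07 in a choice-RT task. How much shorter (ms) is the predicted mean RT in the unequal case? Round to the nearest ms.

The RT saving is b·ΔH. Equiprobable H₀ = log₂(6) = 2.5850 bits; with the given probabilities H = 2.1637 bits.
b·(H₀ − H) = 135 × (2.5850 − 2.1637) = 56.88 ms.

57 ms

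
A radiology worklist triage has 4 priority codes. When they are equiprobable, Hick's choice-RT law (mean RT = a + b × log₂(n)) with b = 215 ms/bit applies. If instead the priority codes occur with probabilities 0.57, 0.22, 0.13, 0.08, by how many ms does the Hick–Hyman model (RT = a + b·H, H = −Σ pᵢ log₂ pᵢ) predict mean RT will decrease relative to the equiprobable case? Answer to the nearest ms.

82 ms

Equiprobable entropy H₀ = log₂ 4 = 2.0000 bits.
Skewed entropy H = −Σ pᵢ log₂ pᵢ = 1.6170 bits.
ΔRT = b·(H₀ − H) = 215 × 0.3830 = 82.35 ms.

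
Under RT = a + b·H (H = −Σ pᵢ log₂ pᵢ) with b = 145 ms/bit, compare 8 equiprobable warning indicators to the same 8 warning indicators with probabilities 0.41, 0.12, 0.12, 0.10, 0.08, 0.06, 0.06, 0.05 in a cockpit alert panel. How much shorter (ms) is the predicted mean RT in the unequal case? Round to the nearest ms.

60 ms

The RT saving is b·ΔH. Equiprobable H₀ = log₂(8) = 3.0000 bits; with the given probabilities H = 2.5884 bits.
b·(H₀ − H) = 145 × (3.0000 − 2.5884) = 59.68 ms.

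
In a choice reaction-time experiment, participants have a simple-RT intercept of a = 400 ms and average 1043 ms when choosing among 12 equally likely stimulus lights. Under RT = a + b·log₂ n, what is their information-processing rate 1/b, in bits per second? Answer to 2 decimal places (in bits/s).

Choice component = 1043 − 400 = 643 ms over log₂(12) = 3.5850 bits.
b = 643 / 3.5850 = 179.360 ms/bit, so 1/b = 5.575 bits/s.

5.58 bits/s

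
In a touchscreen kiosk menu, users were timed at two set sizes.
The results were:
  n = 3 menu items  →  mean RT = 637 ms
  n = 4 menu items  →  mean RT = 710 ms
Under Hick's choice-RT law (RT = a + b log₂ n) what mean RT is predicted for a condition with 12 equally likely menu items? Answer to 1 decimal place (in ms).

988.8 ms

RT is linear in log₂ n, so two points fix the line:
  b = (710 − 637) / (log₂ 4 − log₂ 3) = 73 / (2 − 1.5850) = 175.888 ms/bit
  a = 637 − 175.888 × 1.5850 = 358.225 ms
Then RT(12) = 358.225 + 175.888 × log₂ 12 = 358.225 + 175.888 × 3.5850 ≈ 988.775 ms.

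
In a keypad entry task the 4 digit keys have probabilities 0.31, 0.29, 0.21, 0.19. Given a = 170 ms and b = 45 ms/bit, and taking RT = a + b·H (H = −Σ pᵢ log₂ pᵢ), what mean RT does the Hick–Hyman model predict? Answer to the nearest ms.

H = 0.31·log₂(1/0.31) + 0.29·log₂(1/0.29) + 0.21·log₂(1/0.21) + 0.19·log₂(1/0.19) = 1.9697 bits.
RT = 170 + 45 × 1.9697 = 258.64 ms.

259 ms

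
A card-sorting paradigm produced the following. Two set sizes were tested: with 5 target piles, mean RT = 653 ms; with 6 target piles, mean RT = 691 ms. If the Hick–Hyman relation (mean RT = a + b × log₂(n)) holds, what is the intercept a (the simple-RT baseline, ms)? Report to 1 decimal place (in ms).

b = (RT₂ − RT₁)/(log₂ n₂ − log₂ n₁) = (691 − 653)/(2.5850 − 2.3219) = 144.468 ms/bit.
Intercept: a = 653 − 144.468·log₂(5) = 317.556 ms.

317.6 ms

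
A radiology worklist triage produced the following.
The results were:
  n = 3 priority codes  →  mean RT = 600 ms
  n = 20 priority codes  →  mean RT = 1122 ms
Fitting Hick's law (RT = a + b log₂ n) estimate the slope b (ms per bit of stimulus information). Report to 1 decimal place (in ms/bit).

b = (RT₂ − RT₁)/(log₂ n₂ − log₂ n₁) = (1122 − 600)/(4.3219 − 1.5850) = 190.722 ms/bit.

190.7 ms/bit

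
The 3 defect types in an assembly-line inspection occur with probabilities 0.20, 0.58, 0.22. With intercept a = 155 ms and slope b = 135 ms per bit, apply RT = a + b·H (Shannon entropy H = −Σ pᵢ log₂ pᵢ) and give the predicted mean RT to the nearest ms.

H = 0.20·log₂(1/0.20) + 0.58·log₂(1/0.58) + 0.22·log₂(1/0.22) = 1.4008 bits.
RT = 155 + 135 × 1.4008 = 344.10 ms.

344 ms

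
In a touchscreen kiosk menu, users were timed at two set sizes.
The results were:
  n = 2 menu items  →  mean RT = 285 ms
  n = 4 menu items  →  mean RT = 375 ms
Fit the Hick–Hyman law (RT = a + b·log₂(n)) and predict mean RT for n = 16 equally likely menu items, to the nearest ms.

Fit slope and intercept:
  b = (375 − 285) / (log₂ 4 − log₂ 2) = 90 / (2 − 1) = 90 ms/bit
  a = 285 − 90 × 1 = 195 ms
Then RT(16) = 195 + 90 × log₂ 16 = 195 + 90 × 4 ≈ 555.000 ms.

555 ms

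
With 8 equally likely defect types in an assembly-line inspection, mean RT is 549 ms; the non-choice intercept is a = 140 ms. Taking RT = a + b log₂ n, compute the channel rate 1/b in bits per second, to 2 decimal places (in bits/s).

Choice component = 549 − 140 = 409 ms over log₂(8) = 3 bits.
b = 409 / 3 = 136.333 ms/bit, so 1/b = 7.335 bits/s.

7.33 bits/s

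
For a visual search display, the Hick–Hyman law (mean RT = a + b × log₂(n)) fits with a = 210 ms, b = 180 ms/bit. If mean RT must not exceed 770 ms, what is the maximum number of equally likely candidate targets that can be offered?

Set 210 + 180·log₂ n ≤ 770 → log₂ n ≤ (770 − 210)/180 = 3.1111.
So n ≤ 2^3.1111 = 8.640; the largest integer n is 8.

8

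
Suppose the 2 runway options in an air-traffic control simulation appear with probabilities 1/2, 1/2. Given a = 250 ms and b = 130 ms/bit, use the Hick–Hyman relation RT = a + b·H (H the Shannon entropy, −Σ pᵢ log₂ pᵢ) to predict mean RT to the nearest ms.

Each term −pᵢ log₂ pᵢ: 0.5·1 + 0.5·1; summed, H = 1.000 bits.
Mean RT = a + bH = 250 + 130·1.000 = 380.00 ms.

380 ms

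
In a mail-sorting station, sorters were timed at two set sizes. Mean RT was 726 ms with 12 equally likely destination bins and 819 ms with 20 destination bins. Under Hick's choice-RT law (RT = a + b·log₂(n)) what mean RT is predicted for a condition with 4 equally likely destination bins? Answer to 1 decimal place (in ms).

With log₂ n on the abscissa the relation is linear; from the two conditions:
  b = (819 − 726) / (log₂ 20 − log₂ 12) = 93 / (4.3219 − 3.5850) = 126.193 ms/bit
  a = 726 − 126.193 × 3.5850 = 273.602 ms
Then RT(4) = 273.602 + 126.193 × log₂ 4 = 273.602 + 126.193 × 2 ≈ 525.989 ms.

526.0 ms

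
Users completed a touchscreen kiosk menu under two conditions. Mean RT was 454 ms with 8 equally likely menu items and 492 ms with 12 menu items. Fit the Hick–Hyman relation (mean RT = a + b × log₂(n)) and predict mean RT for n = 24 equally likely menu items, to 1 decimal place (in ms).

With log₂ n on the abscissa the relation is linear; from the two conditions:
  b = (492 − 454) / (log₂ 12 − log₂ 8) = 38 / (3.5850 − 3) = 64.961 ms/bit
  a = 454 − 64.961 × 3 = 259.116 ms
Then RT(24) = 259.116 + 64.961 × log₂ 24 = 259.116 + 64.961 × 4.5850 ≈ 556.961 ms.

557.0 ms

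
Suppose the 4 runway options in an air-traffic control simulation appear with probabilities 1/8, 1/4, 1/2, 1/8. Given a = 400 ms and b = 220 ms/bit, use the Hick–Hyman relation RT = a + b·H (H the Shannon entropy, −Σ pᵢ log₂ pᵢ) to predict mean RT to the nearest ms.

785 ms

Each term −pᵢ log₂ pᵢ: 0.125·3 + 0.25·2 + 0.5·1 + 0.125·3; summed, H = 1.750 bits.
Mean RT = a + bH = 400 + 220·1.750 = 785.00 ms.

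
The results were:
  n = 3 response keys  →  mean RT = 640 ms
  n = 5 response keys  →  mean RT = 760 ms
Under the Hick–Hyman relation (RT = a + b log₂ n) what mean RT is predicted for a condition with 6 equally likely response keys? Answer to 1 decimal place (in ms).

Solve the two-equation system in a and b:
  b = (760 − 640) / (log₂ 5 − log₂ 3) = 120 / (2.3219 − 1.5850) = 162.830 ms/bit
  a = 640 − 162.830 × 1.5850 = 381.921 ms
Then RT(6) = 381.921 + 162.830 × log₂ 6 = 381.921 + 162.830 × 2.5850 ≈ 802.830 ms.

802.8 ms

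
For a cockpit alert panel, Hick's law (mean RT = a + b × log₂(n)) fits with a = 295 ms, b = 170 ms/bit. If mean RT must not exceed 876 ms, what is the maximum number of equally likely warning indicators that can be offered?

10

Set 295 + 170·log₂ n ≤ 876 → log₂ n ≤ (876 − 295)/170 = 3.4176.
So n ≤ 2^3.4176 = 10.686; the largest integer n is 10.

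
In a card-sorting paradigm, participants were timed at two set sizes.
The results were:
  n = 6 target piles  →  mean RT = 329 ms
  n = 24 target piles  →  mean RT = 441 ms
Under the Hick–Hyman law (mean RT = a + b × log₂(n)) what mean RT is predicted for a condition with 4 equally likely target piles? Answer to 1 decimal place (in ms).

RT is linear in log₂ n, so two points fix the line:
  b = (441 − 329) / (log₂ 24 − log₂ 6) = 112 / (4.5850 − 2.5850) = 56.000 ms/bit
  a = 329 − 56.000 × 2.5850 = 184.242 ms
Then RT(4) = 184.242 + 56.000 × log₂ 4 = 184.242 + 56.000 × 2 ≈ 296.242 ms.

296.2 ms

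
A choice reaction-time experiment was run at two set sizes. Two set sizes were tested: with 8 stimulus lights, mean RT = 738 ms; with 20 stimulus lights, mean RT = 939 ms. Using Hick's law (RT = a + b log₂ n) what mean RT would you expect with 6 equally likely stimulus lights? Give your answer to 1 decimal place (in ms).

Solve the two-equation system in a and b:
  b = (939 − 738) / (log₂ 20 − log₂ 8) = 201 / (4.3219 − 3) = 152.051 ms/bit
  a = 738 − 152.051 × 3 = 281.848 ms
Then RT(6) = 281.848 + 152.051 × log₂ 6 = 281.848 + 152.051 × 2.5850 ≈ 674.893 ms.

674.9 ms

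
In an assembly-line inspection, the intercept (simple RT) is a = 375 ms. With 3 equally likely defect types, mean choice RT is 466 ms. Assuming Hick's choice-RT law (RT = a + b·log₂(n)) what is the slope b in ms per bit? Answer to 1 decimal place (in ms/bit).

log₂(3) = 1.5850 bits.
b = (RT − a)/log₂ n = (466 − 375) / 1.5850 = 57.415 ms/bit.

57.4 ms/bit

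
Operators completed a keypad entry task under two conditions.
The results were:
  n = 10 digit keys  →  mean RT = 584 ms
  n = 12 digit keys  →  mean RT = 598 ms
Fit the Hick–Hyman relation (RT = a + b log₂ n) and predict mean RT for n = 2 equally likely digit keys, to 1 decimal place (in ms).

460.4 ms

RT is linear in log₂ n, so two points fix the line:
  b = (598 − 584) / (log₂ 12 − log₂ 10) = 14 / (3.5850 − 3.3219) = 53.225 ms/bit
  a = 584 − 53.225 × 3.3219 = 407.190 ms
Then RT(2) = 407.190 + 53.225 × log₂ 2 = 407.190 + 53.225 × 1 ≈ 460.415 ms.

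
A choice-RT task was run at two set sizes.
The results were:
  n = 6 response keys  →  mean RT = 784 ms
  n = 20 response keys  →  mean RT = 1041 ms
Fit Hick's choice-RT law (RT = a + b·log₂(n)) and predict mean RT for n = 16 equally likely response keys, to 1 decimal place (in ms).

With log₂ n on the abscissa the relation is linear; from the two conditions:
  b = (1041 − 784) / (log₂ 20 − log₂ 6) = 257 / (4.3219 − 2.5850) = 147.959 ms/bit
  a = 784 − 147.959 × 2.5850 = 401.531 ms
Then RT(16) = 401.531 + 147.959 × log₂ 16 = 401.531 + 147.959 × 4 ≈ 993.368 ms.

993.4 ms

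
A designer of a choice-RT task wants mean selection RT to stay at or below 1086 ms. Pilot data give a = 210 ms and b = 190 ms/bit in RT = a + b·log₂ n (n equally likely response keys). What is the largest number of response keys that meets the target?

190·log₂ n ≤ 1086 − 210 = 876, giving log₂ n ≤ 4.6105 and n ≤ 24.429. The largest whole number is 24.

24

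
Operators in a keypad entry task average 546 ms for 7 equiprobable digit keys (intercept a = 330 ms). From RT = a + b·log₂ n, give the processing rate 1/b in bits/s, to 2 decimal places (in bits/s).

Choice component = 546 − 330 = 216 ms over log₂(7) = 2.8074 bits.
b = 216 / 2.8074 = 76.941 ms/bit, so 1/b = 12.997 bits/s.

13.00 bits/s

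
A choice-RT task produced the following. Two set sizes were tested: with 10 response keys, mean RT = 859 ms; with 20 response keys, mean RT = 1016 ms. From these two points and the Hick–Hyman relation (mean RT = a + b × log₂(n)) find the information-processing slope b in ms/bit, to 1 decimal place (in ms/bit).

157.0 ms/bit

b = (RT₂ − RT₁)/(log₂ n₂ − log₂ n₁) = (1016 − 859)/(4.3219 − 3.3219) = 157.000 ms/bit.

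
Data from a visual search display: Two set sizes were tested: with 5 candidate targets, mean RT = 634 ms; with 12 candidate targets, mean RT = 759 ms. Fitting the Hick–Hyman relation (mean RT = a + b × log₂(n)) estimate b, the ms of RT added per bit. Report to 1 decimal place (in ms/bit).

The slope on a log₂ axis is (759 − 634) / (3.5850 − 2.3219) = 98.968 ms/bit.

99.0 ms/bit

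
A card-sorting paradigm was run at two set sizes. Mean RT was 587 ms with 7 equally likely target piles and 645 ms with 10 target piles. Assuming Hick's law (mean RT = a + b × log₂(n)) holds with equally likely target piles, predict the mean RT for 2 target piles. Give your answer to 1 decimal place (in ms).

383.3 ms

Fit slope and intercept:
  b = (645 − 587) / (log₂ 10 − log₂ 7) = 58 / (3.3219 − 2.8074) = 112.715 ms/bit
  a = 587 − 112.715 × 2.8074 = 270.570 ms
Then RT(2) = 270.570 + 112.715 × log₂ 2 = 270.570 + 112.715 × 1 ≈ 383.284 ms.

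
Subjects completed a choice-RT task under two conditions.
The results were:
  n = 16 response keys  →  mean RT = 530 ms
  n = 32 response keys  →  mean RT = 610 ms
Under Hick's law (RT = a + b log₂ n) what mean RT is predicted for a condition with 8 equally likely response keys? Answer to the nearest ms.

450 ms

With log₂ n on the abscissa the relation is linear; from the two conditions:
  b = (610 − 530) / (log₂ 32 − log₂ 16) = 80 / (5 − 4) = 80 ms/bit
  a = 530 − 80 × 4 = 210 ms
Then RT(8) = 210 + 80 × log₂ 8 = 210 + 80 × 3 ≈ 450.000 ms.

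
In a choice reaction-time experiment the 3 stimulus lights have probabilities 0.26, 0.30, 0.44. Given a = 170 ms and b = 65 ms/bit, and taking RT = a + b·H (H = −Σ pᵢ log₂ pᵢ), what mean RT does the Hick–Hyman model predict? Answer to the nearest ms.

271 ms

Entropy contributions −pᵢ log₂ pᵢ: 0.5053, 0.5211, 0.5211; sum H = 1.5475 bits.
RT = a + bH = 170 + 65·1.5475 = 270.59 ms.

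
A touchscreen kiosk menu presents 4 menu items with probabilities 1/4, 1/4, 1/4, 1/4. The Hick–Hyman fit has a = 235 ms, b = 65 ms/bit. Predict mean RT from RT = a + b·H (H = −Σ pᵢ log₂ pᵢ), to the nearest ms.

365 ms

Each term −pᵢ log₂ pᵢ: 0.25·2 + 0.25·2 + 0.25·2 + 0.25·2; summed, H = 2.000 bits.
Mean RT = a + bH = 235 + 65·2.000 = 365.00 ms.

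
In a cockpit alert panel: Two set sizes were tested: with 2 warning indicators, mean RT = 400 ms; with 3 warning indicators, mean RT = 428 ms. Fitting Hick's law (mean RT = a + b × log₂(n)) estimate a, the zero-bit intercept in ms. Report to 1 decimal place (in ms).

352.1 ms

b = (RT₂ − RT₁)/(log₂ n₂ − log₂ n₁) = (428 − 400)/(1.5850 − 1) = 47.866 ms/bit.
a = RT₁ − b·log₂ n₁ = 400 − 47.866 × 1 = 352.134 ms.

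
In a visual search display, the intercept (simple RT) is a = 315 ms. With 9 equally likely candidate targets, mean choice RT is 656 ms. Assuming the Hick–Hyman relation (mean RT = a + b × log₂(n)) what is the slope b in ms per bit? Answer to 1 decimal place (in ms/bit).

107.6 ms/bit

9 alternatives carry log₂ 9 = 3.1699 bits; the choice cost is 656 − 315 = 341 ms, so b = 341/3.1699 = 107.574 ms/bit.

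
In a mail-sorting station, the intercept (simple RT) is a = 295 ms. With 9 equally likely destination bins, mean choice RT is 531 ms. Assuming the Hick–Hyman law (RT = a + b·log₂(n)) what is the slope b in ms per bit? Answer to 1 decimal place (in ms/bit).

74.4 ms/bit

log₂(9) = 3.1699 bits.
b = (RT − a)/log₂ n = (531 − 295) / 3.1699 = 74.450 ms/bit.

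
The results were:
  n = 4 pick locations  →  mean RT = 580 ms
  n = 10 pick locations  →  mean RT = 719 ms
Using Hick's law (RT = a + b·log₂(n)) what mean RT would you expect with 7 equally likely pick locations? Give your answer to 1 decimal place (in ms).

664.9 ms

With log₂ n on the abscissa the relation is linear; from the two conditions:
  b = (719 − 580) / (log₂ 10 − log₂ 4) = 139 / (3.3219 − 2) = 105.149 ms/bit
  a = 580 − 105.149 × 2 = 369.701 ms
Then RT(7) = 369.701 + 105.149 × log₂ 7 = 369.701 + 105.149 × 2.8074 ≈ 664.893 ms.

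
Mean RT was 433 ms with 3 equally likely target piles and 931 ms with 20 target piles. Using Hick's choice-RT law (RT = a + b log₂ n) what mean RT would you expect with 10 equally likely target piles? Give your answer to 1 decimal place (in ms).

749.0 ms

RT is linear in log₂ n, so two points fix the line:
  b = (931 − 433) / (log₂ 20 − log₂ 3) = 498 / (4.3219 − 1.5850) = 181.953 ms/bit
  a = 433 − 181.953 × 1.5850 = 144.611 ms
Then RT(10) = 144.611 + 181.953 × log₂ 10 = 144.611 + 181.953 × 3.3219 ≈ 749.047 ms.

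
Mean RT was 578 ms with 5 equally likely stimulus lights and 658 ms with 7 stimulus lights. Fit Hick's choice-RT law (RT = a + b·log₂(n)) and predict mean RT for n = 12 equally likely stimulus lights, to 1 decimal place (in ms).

786.2 ms

Solve the two-equation system in a and b:
  b = (658 − 578) / (log₂ 7 − log₂ 5) = 80 / (2.8074 − 2.3219) = 164.803 ms/bit
  a = 578 − 164.803 × 2.3219 = 195.338 ms
Then RT(12) = 195.338 + 164.803 × log₂ 12 = 195.338 + 164.803 × 3.5850 ≈ 786.152 ms.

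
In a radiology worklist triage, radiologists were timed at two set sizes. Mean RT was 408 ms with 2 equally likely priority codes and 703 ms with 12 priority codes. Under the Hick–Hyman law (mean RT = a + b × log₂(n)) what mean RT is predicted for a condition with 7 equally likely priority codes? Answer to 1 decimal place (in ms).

614.3 ms

Fit slope and intercept:
  b = (703 − 408) / (log₂ 12 − log₂ 2) = 295 / (3.5850 − 1) = 114.122 ms/bit
  a = 408 − 114.122 × 1 = 293.878 ms
Then RT(7) = 293.878 + 114.122 × log₂ 7 = 293.878 + 114.122 × 2.8074 ≈ 614.258 ms.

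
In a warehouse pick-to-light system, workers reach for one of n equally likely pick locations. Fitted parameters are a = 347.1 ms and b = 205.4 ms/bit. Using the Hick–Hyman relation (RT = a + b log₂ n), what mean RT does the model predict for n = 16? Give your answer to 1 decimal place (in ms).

1168.7 ms

log₂(16) = 4 bits, so RT = 347.1 + 205.4 × 4 ≈ 1168.700 ms.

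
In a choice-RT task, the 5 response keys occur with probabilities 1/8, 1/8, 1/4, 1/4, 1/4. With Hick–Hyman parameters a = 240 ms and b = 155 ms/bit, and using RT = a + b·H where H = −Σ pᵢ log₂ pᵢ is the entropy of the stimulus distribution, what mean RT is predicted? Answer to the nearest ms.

Each term −pᵢ log₂ pᵢ: 0.125·3 + 0.125·3 + 0.25·2 + 0.25·2 + 0.25·2; summed, H = 2.250 bits.
Mean RT = a + bH = 240 + 155·2.250 = 588.75 ms.

589 ms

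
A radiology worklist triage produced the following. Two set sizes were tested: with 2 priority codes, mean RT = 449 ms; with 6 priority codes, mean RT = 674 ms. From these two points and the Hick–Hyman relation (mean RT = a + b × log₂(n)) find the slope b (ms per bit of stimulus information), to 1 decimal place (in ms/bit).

142.0 ms/bit

The slope on a log₂ axis is (674 − 449) / (2.5850 − 1) = 141.959 ms/bit.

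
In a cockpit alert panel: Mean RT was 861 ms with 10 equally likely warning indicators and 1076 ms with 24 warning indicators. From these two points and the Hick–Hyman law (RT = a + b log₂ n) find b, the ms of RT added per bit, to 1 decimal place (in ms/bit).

The slope on a log₂ axis is (1076 − 861) / (4.5850 − 3.3219) = 170.225 ms/bit.

170.2 ms/bit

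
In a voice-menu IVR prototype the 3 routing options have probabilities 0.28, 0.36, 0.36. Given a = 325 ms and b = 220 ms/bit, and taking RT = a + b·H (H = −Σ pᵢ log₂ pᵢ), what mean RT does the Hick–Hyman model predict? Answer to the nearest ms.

Entropy contributions −pᵢ log₂ pᵢ: 0.5142, 0.5306, 0.5306; sum H = 1.5755 bits.
RT = a + bH = 325 + 220·1.5755 = 671.60 ms.

672 ms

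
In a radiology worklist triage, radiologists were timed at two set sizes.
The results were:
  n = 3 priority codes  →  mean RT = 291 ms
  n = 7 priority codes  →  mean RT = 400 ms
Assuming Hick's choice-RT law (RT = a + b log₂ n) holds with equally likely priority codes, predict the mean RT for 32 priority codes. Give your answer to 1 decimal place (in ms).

RT is linear in log₂ n, so two points fix the line:
  b = (400 − 291) / (log₂ 7 − log₂ 3) = 109 / (2.8074 − 1.5850) = 89.169 ms/bit
  a = 291 − 89.169 × 1.5850 = 149.670 ms
Then RT(32) = 149.670 + 89.169 × log₂ 32 = 149.670 + 89.169 × 5 ≈ 595.517 ms.

595.5 ms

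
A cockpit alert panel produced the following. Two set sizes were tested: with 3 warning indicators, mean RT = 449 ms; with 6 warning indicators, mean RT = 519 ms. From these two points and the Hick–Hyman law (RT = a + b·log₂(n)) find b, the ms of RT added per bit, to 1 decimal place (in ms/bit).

The slope on a log₂ axis is (519 − 449) / (2.5850 − 1.5850) = 70.000 ms/bit.

70.0 ms/bit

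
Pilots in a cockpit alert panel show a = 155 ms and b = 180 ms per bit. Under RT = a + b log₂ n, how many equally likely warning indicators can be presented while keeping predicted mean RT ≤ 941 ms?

Set 155 + 180·log₂ n ≤ 941 → log₂ n ≤ (941 − 155)/180 = 4.3667.
So n ≤ 2^4.3667 = 20.630; the largest integer n is 20.

20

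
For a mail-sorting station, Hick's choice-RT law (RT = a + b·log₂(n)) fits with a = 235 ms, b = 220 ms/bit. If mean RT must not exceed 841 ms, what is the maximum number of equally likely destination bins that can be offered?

220·log₂ n ≤ 841 − 235 = 606, giving log₂ n ≤ 2.7545 and n ≤ 6.748. The largest whole number is 6.

6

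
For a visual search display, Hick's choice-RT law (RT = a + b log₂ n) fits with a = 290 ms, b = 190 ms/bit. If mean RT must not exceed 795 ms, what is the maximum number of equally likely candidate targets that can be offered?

6

190·log₂ n ≤ 795 − 290 = 505, giving log₂ n ≤ 2.6579 and n ≤ 6.311. The largest whole number is 6.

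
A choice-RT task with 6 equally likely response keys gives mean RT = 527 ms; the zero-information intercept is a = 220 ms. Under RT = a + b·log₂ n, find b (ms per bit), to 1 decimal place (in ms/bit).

log₂(6) = 2.5850 bits.
b = (RT − a)/log₂ n = (527 − 220) / 2.5850 = 118.764 ms/bit.

118.8 ms/bit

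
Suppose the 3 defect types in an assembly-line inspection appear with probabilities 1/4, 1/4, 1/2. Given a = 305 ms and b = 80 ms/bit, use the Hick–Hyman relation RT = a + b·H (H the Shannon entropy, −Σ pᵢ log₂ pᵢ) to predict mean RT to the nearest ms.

H = −Σ pᵢ log₂ pᵢ = 0.25·2 + 0.25·2 + 0.5·1 = 1.500 bits.
RT = 305 + 80 × 1.500 = 425.00 ms.

425 ms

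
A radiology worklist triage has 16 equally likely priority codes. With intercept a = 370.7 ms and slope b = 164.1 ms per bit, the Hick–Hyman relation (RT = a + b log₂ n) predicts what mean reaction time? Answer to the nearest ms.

1027 ms

log₂(16) = 4 bits, so RT = 370.7 + 164.1 × 4 ≈ 1027.100 ms.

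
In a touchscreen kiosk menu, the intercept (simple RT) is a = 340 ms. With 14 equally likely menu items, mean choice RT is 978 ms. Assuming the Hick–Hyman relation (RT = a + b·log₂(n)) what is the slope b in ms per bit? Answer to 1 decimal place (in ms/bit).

log₂(14) = 3.8074 bits.
b = (RT − a)/log₂ n = (978 − 340) / 3.8074 = 167.570 ms/bit.

167.6 ms/bit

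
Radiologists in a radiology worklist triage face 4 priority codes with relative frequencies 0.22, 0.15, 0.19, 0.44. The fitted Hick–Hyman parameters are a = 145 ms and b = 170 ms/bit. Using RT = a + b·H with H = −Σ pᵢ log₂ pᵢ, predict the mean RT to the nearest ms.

462 ms

Entropy contributions −pᵢ log₂ pᵢ: 0.4806, 0.4105, 0.4552, 0.5211; sum H = 1.8675 bits.
RT = a + bH = 145 + 170·1.8675 = 462.47 ms.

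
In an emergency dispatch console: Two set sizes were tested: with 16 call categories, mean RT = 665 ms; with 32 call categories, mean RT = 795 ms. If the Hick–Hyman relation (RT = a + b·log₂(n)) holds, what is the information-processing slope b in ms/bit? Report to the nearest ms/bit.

b = (RT₂ − RT₁)/(log₂ n₂ − log₂ n₁) = (795 − 665)/(5 − 4) = 130 ms/bit.

130 ms/bit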